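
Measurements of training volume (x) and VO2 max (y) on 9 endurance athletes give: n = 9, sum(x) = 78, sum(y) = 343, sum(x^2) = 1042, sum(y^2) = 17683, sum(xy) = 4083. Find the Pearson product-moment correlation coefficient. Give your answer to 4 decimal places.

0.8547

S_xy = nΣxy − ΣxΣy = 9·4083 − 78·343 = 36747 − 26754 = 9993
S_xx = nΣx² − (Σx)² = 9·1042 − 78² = 9378 − 6084 = 3294
S_yy = nΣy² − (Σy)² = 9·17683 − 343² = 159147 − 117649 = 41498
r = S_xy / √(S_xx·S_yy) = 9993 / √(3294·41498) = 9993 / √136694412 = 9993 / 11691.6386 = 0.8547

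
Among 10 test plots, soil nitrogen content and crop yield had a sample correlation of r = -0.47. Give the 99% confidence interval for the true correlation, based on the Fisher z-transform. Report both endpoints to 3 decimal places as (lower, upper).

Fisher z: z_r = atanh(r) = ½·ln((1+(-0.47))/(1−(-0.47))) = -0.510070
SE(z) = 1/√(n−3) = 1/√7 = 0.377964
99% ⇒ z* = 2.576; margin = 2.576·0.377964 = 0.973635
CI on z-scale: (-1.483705, 0.463565)
Back-transform: tanh(-1.483705) = -0.902160, tanh(0.463565) = 0.432985

(-0.902, 0.433)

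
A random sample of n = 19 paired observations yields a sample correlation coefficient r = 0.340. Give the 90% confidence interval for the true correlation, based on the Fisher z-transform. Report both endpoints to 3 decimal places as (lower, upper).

Fisher z: z_r = atanh(r) = ½·ln((1+0.340)/(1−0.340)) = 0.354093
SE(z) = 1/√(n−3) = 1/√16 = 0.250000
90% ⇒ z* = 1.645; margin = 1.645·0.250000 = 0.411250
CI on z-scale: (-0.057157, 0.765343)
Back-transform: tanh(-0.057157) = -0.057095, tanh(0.765343) = 0.644213

(-0.057, 0.644)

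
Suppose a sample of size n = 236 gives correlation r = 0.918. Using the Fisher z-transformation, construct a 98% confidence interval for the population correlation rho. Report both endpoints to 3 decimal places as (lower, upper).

z_r = atanh(0.918) = 1.576160;  SE = 1/√(n−3) = 1/√233 = 0.065512
z-limits: 1.576160 ± 2.326·0.065512 = 1.576160 ± 0.152381 = [1.423779, 1.728541]
ρ-limits: (tanh 1.423779, tanh 1.728541) = (0.890, 0.939)

(0.890, 0.939)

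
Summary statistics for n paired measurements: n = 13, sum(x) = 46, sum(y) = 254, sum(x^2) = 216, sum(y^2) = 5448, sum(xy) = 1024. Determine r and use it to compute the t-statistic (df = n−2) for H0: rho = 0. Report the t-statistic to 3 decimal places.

4.123

S_xy = nΣxy − ΣxΣy = 13·1024 − 46·254 = 13312 − 11684 = 1628
S_xx = nΣx² − (Σx)² = 13·216 − 46² = 2808 − 2116 = 692
S_yy = nΣy² − (Σy)² = 13·5448 − 254² = 70824 − 64516 = 6308
r = S_xy / √(S_xx·S_yy) = 1628 / √(692·6308) = 1628 / √4365136 = 1628 / 2089.2908 = 0.7792
t = r·√(n−2)/√(1−r²) = 0.7792·√11 / √(1−0.607153) = 2.584314 / 0.626775 = 4.123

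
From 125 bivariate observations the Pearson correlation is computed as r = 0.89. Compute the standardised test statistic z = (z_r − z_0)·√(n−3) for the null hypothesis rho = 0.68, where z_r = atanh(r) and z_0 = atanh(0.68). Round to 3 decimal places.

6.548

Fisher z: atanh(0.89) = 1.421926, atanh(0.68) = 0.829114
z = (z_r − z_0)·√(n−3) = (1.421926 − 0.829114)·√122 = 0.592812 · 11.045361 = 6.548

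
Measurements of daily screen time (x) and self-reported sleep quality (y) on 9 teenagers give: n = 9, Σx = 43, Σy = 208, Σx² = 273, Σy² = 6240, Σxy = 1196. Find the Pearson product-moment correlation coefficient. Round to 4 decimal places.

0.6500

S_xy = nΣxy − ΣxΣy = 9·1196 − 43·208 = 10764 − 8944 = 1820
S_xx = nΣx² − (Σx)² = 9·273 − 43² = 2457 − 1849 = 608
S_yy = nΣy² − (Σy)² = 9·6240 − 208² = 56160 − 43264 = 12896
r = S_xy / √(S_xx·S_yy) = 1820 / √(608·12896) = 1820 / √7840768 = 1820 / 2800.1371 = 0.6500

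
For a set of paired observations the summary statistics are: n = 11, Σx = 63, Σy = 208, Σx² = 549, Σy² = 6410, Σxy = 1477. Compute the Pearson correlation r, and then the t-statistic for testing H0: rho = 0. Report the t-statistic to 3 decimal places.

1.382

S_xy = nΣxy − ΣxΣy = 11·1477 − 63·208 = 16247 − 13104 = 3143
S_xx = nΣx² − (Σx)² = 11·549 − 63² = 6039 − 3969 = 2070
S_yy = nΣy² − (Σy)² = 11·6410 − 208² = 70510 − 43264 = 27246
r = S_xy / √(S_xx·S_yy) = 3143 / √(2070·27246) = 3143 / √56399220 = 3143 / 7509.9414 = 0.4185
t = r·√(n−2)/√(1−r²) = 0.4185·√9 / √(1−0.175142) = 1.255500 / 0.908217 = 1.382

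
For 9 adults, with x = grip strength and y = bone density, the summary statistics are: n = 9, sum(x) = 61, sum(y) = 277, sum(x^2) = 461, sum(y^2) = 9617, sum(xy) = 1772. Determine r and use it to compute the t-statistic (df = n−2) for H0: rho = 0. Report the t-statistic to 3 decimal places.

-1.381

Numerator: nΣxy − (Σx)(Σy) = 9·1772 − (61)(277) = -949
Denominator: √[(nΣx²−(Σx)²)(nΣy²−(Σy)²)]
  nΣx²−(Σx)² = 9·461 − 3721 = 428;  nΣy²−(Σy)² = 9·9617 − 76729 = 9824
  √(428·9824) = √4204672 = 2050.5297
r = -949 / 2050.5297 = -0.4628
t = r·√(n−2)/√(1−r²) = -0.4628·√7 / √(1−0.214184) = -1.224454 / 0.886463 = -1.381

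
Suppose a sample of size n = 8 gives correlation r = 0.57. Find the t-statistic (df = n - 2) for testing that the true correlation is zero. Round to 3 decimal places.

1.699

1 − r² = 1 − 0.3249 = 0.6751;  √(1−r²) = 0.821645
√(n−2) = √6 = 2.449490
t = r·√(n−2)/√(1−r²) = 0.57 · 2.449490 / 0.821645 = 1.699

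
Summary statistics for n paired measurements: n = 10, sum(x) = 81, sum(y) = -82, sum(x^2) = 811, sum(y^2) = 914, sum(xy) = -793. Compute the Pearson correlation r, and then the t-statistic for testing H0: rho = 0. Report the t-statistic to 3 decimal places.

Numerator: nΣxy − (Σx)(Σy) = 10·(-793) − (81)(-82) = -1288
Denominator: √[(nΣx²−(Σx)²)(nΣy²−(Σy)²)]
  nΣx²−(Σx)² = 10·811 − 6561 = 1549;  nΣy²−(Σy)² = 10·914 − 6724 = 2416
  √(1549·2416) = √3742384 = 1934.5242
r = -1288 / 1934.5242 = -0.6658
t = r·√(n−2)/√(1−r²) = -0.6658·√8 / √(1−0.443290) = -1.883167 / 0.746130 = -2.524

-2.524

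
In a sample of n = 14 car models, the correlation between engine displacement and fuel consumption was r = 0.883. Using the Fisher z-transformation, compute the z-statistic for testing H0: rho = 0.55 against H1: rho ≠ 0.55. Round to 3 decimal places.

Fisher z: atanh(0.883) = 1.389224, atanh(0.55) = 0.618381
z = (z_r − z_0)·√(n−3) = (1.389224 − 0.618381)·√11 = 0.770843 · 3.316625 = 2.557

2.557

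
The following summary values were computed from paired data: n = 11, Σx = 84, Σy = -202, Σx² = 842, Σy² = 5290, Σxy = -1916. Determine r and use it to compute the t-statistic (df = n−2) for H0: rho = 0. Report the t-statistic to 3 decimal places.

Numerator: nΣxy − (Σx)(Σy) = 11·(-1916) − (84)(-202) = -4108
Denominator: √[(nΣx²−(Σx)²)(nΣy²−(Σy)²)]
  nΣx²−(Σx)² = 11·842 − 7056 = 2206;  nΣy²−(Σy)² = 11·5290 − 40804 = 17386
  √(2206·17386) = √38353516 = 6193.0216
r = -4108 / 6193.0216 = -0.6633
t = r·√(n−2)/√(1−r²) = -0.6633·√9 / √(1−0.439967) = -1.989900 / 0.748354 = -2.659

-2.659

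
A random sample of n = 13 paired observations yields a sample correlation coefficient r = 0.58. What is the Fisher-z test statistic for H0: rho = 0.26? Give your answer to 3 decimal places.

1.253

Fisher z: atanh(0.58) = 0.662463, atanh(0.26) = 0.266108
z = (z_r − z_0)·√(n−3) = (0.662463 − 0.266108)·√10 = 0.396355 · 3.162278 = 1.253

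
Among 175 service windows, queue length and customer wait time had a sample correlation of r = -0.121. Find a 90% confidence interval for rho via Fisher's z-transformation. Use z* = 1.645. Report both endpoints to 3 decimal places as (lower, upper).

Fisher z: z_r = atanh(r) = ½·ln((1+(-0.121))/(1−(-0.121))) = -0.121596
SE(z) = 1/√(n−3) = 1/√172 = 0.076249
90% ⇒ z* = 1.645; margin = 1.645·0.076249 = 0.125430
CI on z-scale: (-0.247026, 0.003834)
Back-transform: tanh(-0.247026) = -0.242121, tanh(0.003834) = 0.003834

(-0.242, 0.004)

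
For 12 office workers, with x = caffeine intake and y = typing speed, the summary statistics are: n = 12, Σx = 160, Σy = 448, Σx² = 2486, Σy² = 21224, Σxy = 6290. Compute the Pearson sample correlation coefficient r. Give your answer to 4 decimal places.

0.2514

S_xy = nΣxy − ΣxΣy = 12·6290 − 160·448 = 75480 − 71680 = 3800
S_xx = nΣx² − (Σx)² = 12·2486 − 160² = 29832 − 25600 = 4232
S_yy = nΣy² − (Σy)² = 12·21224 − 448² = 254688 − 200704 = 53984
r = S_xy / √(S_xx·S_yy) = 3800 / √(4232·53984) = 3800 / √228460288 = 3800 / 15114.9028 = 0.2514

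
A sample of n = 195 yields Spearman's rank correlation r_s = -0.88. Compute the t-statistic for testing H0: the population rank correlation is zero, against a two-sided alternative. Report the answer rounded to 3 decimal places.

1 − r_s² = 1 − 0.7744 = 0.2256;  √(1−r_s²) = 0.474974
√(n−2) = √193 = 13.892444
t = r_s·√(n−2)/√(1−r_s²) = -0.88 · 13.892444 / 0.474974 = -25.739

-25.739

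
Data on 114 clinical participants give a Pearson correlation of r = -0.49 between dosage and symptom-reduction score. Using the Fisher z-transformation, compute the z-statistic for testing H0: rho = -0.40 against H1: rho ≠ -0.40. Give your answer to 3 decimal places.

z_r = atanh(-0.49) = -0.536060,  z_0 = atanh(-0.40) = -0.423649
SE = 1/√(n−3) = 1/√111 = 0.094916
z = (z_r − z_0)/SE = (-0.536060 − (-0.423649)) / 0.094916 = -0.112411 / 0.094916 = -1.184

-1.184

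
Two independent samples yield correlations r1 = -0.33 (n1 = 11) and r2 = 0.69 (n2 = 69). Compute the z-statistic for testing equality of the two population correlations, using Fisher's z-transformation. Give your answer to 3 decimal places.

-3.181

z1 = atanh(-0.33) = -0.342828,  z2 = atanh(0.69) = 0.847956
SE = √(1/(n1−3) + 1/(n2−3)) = √(1/8 + 1/66) = √(0.1250000 + 0.0151515) = √0.1401515 = 0.374368
z = (z1 − z2)/SE = (-0.342828 − 0.847956) / 0.374368 = -1.190784 / 0.374368 = -3.181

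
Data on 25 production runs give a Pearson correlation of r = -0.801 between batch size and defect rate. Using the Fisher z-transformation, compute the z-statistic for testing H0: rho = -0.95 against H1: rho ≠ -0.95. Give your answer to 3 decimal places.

3.426

Fisher z: atanh(-0.801) = -1.101396, atanh(-0.95) = -1.831781
z = (z_r − z_0)·√(n−3) = (-1.101396 − (-1.831781))·√22 = 0.730385 · 4.690416 = 3.426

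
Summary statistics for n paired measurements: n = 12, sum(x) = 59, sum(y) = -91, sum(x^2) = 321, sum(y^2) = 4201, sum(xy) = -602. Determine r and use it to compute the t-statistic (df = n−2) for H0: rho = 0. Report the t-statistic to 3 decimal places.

-1.680

S_xy = nΣxy − ΣxΣy = 12·(-602) − 59·(-91) = -7224 − (-5369) = -1855
S_xx = nΣx² − (Σx)² = 12·321 − 59² = 3852 − 3481 = 371
S_yy = nΣy² − (Σy)² = 12·4201 − (-91)² = 50412 − 8281 = 42131
r = S_xy / √(S_xx·S_yy) = -1855 / √(371·42131) = -1855 / √15630601 = -1855 / 3953.5555 = -0.4692
t = r·√(n−2)/√(1−r²) = -0.4692·√10 / √(1−0.220149) = -1.483741 / 0.883092 = -1.680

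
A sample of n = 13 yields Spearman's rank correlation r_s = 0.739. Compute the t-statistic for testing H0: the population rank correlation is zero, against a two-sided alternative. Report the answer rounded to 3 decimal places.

3.638

t = r_s·√(n−2) / √(1−r_s²) with r_s = 0.739, n = 13
  = 0.739·√11 / √(1 − 0.546121)
  = 0.739·3.316625 / 0.673705
  = 2.450986 / 0.673705 = 3.638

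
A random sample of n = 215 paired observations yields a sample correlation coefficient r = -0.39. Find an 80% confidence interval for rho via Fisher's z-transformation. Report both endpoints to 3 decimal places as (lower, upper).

(-0.462, -0.313)

z_r = atanh(-0.39) = -0.411800;  SE = 1/√(n−3) = 1/√212 = 0.068680
z-limits: -0.411800 ± 1.282·0.068680 = -0.411800 ± 0.088048 = [-0.499848, -0.323752]
ρ-limits: (tanh -0.499848, tanh -0.323752) = (-0.462, -0.313)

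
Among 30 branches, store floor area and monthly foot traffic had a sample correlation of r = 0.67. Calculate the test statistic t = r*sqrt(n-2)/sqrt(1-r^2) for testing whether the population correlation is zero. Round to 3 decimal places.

4.776

1 − r² = 1 − 0.4489 = 0.5511;  √(1−r²) = 0.742361
√(n−2) = √28 = 5.291503
t = r·√(n−2)/√(1−r²) = 0.67 · 5.291503 / 0.742361 = 4.776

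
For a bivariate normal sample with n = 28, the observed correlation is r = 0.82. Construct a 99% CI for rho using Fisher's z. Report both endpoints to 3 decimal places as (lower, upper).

Fisher z: z_r = atanh(r) = ½·ln((1+0.82)/(1−0.82)) = 1.156817
SE(z) = 1/√(n−3) = 1/√25 = 0.200000
99% ⇒ z* = 2.576; margin = 2.576·0.200000 = 0.515200
CI on z-scale: (0.641617, 1.672017)
Back-transform: tanh(0.641617) = 0.566000, tanh(1.672017) = 0.931818

(0.566, 0.932)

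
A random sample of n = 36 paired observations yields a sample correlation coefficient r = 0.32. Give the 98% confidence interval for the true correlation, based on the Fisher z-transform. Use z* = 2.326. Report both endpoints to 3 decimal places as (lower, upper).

Fisher z: z_r = atanh(r) = ½·ln((1+0.32)/(1−0.32)) = 0.331647
SE(z) = 1/√(n−3) = 1/√33 = 0.174078
98% ⇒ z* = 2.326; margin = 2.326·0.174078 = 0.404905
CI on z-scale: (-0.073258, 0.736552)
Back-transform: tanh(-0.073258) = -0.073127, tanh(0.736552) = 0.627057

(-0.073, 0.627)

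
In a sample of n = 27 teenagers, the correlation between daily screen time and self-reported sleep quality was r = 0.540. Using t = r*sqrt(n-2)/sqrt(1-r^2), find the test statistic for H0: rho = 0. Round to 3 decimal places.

1 − r² = 1 − 0.291600 = 0.708400;  √(1−r²) = 0.841665
√(n−2) = √25 = 5.000000
t = r·√(n−2)/√(1−r²) = 0.540 · 5.000000 / 0.841665 = 3.208

3.208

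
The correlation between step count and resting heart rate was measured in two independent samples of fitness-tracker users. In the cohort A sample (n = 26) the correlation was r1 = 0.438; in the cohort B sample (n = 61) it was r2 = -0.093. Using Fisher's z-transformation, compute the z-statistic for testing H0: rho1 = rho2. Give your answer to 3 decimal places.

2.285

z1 = atanh(0.438) = 0.469753,  z2 = atanh(-0.093) = -0.093270
SE = √(1/(n1−3) + 1/(n2−3)) = √(1/23 + 1/58) = √(0.0434783 + 0.0172414) = √0.0607197 = 0.246414
z = (z1 − z2)/SE = (0.469753 − (-0.093270)) / 0.246414 = 0.563023 / 0.246414 = 2.285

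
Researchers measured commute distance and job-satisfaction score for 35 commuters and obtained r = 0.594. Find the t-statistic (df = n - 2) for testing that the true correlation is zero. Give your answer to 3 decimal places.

1 − r² = 1 − 0.352836 = 0.647164;  √(1−r²) = 0.804465
√(n−2) = √33 = 5.744563
t = r·√(n−2)/√(1−r²) = 0.594 · 5.744563 / 0.804465 = 4.242

4.242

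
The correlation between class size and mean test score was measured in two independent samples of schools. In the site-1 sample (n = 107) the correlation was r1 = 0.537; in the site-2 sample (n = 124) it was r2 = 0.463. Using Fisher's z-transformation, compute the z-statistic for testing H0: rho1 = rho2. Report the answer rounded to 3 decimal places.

Fisher z-transforms: z1 = atanh(0.537) = 0.599930, z2 = atanh(0.463) = 0.501123; difference d = 0.098807
Var(d) = 1/104 + 1/121 = 0.0096154 + 0.0082645 = 0.0178799
z = d/√Var(d) = 0.098807 / √0.0178799 = 0.098807 / 0.133716 = 0.739

0.739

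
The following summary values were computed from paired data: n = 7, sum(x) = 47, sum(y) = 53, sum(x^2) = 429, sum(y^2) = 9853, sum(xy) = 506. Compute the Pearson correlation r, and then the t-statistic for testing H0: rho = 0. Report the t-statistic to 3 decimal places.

0.328

S_xy = nΣxy − ΣxΣy = 7·506 − 47·53 = 3542 − 2491 = 1051
S_xx = nΣx² − (Σx)² = 7·429 − 47² = 3003 − 2209 = 794
S_yy = nΣy² − (Σy)² = 7·9853 − 53² = 68971 − 2809 = 66162
r = S_xy / √(S_xx·S_yy) = 1051 / √(794·66162) = 1051 / √52532628 = 1051 / 7247.9396 = 0.1450
t = r·√(n−2)/√(1−r²) = 0.1450·√5 / √(1−0.021025) = 0.324230 / 0.989432 = 0.328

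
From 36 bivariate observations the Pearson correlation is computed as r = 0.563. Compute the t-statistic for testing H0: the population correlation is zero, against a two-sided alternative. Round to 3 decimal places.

1 − r² = 1 − 0.316969 = 0.683031;  √(1−r²) = 0.826457
√(n−2) = √34 = 5.830952
t = r·√(n−2)/√(1−r²) = 0.563 · 5.830952 / 0.826457 = 3.972

3.972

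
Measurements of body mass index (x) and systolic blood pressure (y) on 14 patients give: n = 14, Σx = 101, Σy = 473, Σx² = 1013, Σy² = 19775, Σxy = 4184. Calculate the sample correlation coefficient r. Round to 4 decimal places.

S_xy = nΣxy − ΣxΣy = 14·4184 − 101·473 = 58576 − 47773 = 10803
S_xx = nΣx² − (Σx)² = 14·1013 − 101² = 14182 − 10201 = 3981
S_yy = nΣy² − (Σy)² = 14·19775 − 473² = 276850 − 223729 = 53121
r = S_xy / √(S_xx·S_yy) = 10803 / √(3981·53121) = 10803 / √211474701 = 10803 / 14542.1697 = 0.7429

0.7429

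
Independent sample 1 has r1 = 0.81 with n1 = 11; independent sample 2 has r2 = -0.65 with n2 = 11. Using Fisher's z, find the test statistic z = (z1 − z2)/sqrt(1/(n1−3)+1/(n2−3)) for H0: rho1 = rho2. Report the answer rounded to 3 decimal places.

3.805

z1 = atanh(0.81) = 1.127029,  z2 = atanh(-0.65) = -0.775299
SE = √(1/(n1−3) + 1/(n2−3)) = √(1/8 + 1/8) = √(0.1250000 + 0.1250000) = √0.2500000 = 0.500000
z = (z1 − z2)/SE = (1.127029 − (-0.775299)) / 0.500000 = 1.902328 / 0.500000 = 3.805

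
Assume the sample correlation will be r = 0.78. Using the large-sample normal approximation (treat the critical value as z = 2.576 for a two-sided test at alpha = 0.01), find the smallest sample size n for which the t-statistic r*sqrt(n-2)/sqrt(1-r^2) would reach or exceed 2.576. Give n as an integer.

7

r√(n−2)/√(1−r²) ≥ 2.576  ⇔  n−2 ≥ (2.576)²·(1−r²)/r²
(1−r²)/r² = (1−0.6084)/0.6084 = 0.6437
n ≥ 2 + 6.635776·0.6437 = 2 + 4.2714 = 6.2714
⌈6.2714⌉ = 7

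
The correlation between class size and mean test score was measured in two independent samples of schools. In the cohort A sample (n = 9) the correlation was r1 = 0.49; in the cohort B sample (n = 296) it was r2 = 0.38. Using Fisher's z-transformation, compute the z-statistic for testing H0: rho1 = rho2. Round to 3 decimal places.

Fisher z-transforms: z1 = atanh(0.49) = 0.536060, z2 = atanh(0.38) = 0.400060; difference d = 0.136000
Var(d) = 1/6 + 1/293 = 0.1666667 + 0.0034130 = 0.1700797
z = d/√Var(d) = 0.136000 / √0.1700797 = 0.136000 / 0.412407 = 0.330

0.330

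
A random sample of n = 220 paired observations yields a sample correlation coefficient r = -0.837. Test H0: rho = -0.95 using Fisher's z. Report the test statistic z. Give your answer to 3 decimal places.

9.144

Fisher z: atanh(-0.837) = -1.211069, atanh(-0.95) = -1.831781
z = (z_r − z_0)·√(n−3) = (-1.211069 − (-1.831781))·√217 = 0.620712 · 14.730920 = 9.144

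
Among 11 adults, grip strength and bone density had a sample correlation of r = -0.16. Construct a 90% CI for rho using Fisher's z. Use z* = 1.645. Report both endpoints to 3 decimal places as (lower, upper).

z_r = atanh(-0.16) = -0.161387;  SE = 1/√(n−3) = 1/√8 = 0.353553
z-limits: -0.161387 ± 1.645·0.353553 = -0.161387 ± 0.581595 = [-0.742982, 0.420208]
ρ-limits: (tanh -0.742982, tanh 0.420208) = (-0.631, 0.397)

(-0.631, 0.397)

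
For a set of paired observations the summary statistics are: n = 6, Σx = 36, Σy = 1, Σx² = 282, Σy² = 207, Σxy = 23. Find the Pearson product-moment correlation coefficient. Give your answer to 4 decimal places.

0.1455

S_xy = nΣxy − ΣxΣy = 6·23 − 36·1 = 138 − 36 = 102
S_xx = nΣx² − (Σx)² = 6·282 − 36² = 1692 − 1296 = 396
S_yy = nΣy² − (Σy)² = 6·207 − 1² = 1242 − 1 = 1241
r = S_xy / √(S_xx·S_yy) = 102 / √(396·1241) = 102 / √491436 = 102 / 701.0250 = 0.1455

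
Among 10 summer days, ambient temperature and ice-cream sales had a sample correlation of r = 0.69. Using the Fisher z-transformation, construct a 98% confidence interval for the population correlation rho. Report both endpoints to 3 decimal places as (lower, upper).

Fisher z: z_r = atanh(r) = ½·ln((1+0.69)/(1−0.69)) = 0.847956
SE(z) = 1/√(n−3) = 1/√7 = 0.377964
98% ⇒ z* = 2.326; margin = 2.326·0.377964 = 0.879144
CI on z-scale: (-0.031188, 1.727100)
Back-transform: tanh(-0.031188) = -0.031178, tanh(1.727100) = 0.938712

(-0.031, 0.939)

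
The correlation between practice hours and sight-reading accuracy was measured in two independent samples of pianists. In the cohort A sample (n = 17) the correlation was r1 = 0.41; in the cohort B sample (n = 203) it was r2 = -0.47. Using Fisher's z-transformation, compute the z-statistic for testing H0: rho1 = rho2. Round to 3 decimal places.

Fisher z-transforms: z1 = atanh(0.41) = 0.435611, z2 = atanh(-0.47) = -0.510070; difference d = 0.945681
Var(d) = 1/14 + 1/200 = 0.0714286 + 0.0050000 = 0.0764286
z = d/√Var(d) = 0.945681 / √0.0764286 = 0.945681 / 0.276457 = 3.421

3.421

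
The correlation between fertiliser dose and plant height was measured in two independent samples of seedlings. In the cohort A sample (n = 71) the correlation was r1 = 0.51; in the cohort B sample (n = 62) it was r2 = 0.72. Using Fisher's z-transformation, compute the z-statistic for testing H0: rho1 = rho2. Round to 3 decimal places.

-1.939

z1 = atanh(0.51) = 0.562730,  z2 = atanh(0.72) = 0.907645
SE = √(1/(n1−3) + 1/(n2−3)) = √(1/68 + 1/59) = √(0.0147059 + 0.0169492) = √0.0316551 = 0.177919
z = (z1 − z2)/SE = (0.562730 − 0.907645) / 0.177919 = -0.344915 / 0.177919 = -1.939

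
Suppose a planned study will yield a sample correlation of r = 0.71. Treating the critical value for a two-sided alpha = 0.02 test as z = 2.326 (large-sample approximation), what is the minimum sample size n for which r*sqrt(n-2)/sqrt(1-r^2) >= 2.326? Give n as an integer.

Need r·√(n−2)/√(1−r²) ≥ 2.326
√(n−2) ≥ 2.326·√(1−0.5041) / 0.71 = 2.326·0.704202 / 0.71 = 2.3070
n−2 ≥ 5.3222  ⇒  n ≥ 7.3222
Smallest integer n = 8

8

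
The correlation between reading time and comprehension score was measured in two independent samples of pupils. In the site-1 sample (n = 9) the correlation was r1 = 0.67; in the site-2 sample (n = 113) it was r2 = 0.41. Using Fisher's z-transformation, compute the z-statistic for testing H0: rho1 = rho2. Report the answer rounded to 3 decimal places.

0.895

Fisher z-transforms: z1 = atanh(0.67) = 0.810743, z2 = atanh(0.41) = 0.435611; difference d = 0.375132
Var(d) = 1/6 + 1/110 = 0.1666667 + 0.0090909 = 0.1757576
z = d/√Var(d) = 0.375132 / √0.1757576 = 0.375132 / 0.419235 = 0.895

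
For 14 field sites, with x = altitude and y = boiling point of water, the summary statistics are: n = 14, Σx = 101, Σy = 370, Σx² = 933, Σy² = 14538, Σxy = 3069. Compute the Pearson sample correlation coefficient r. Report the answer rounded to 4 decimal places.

S_xy = nΣxy − ΣxΣy = 14·3069 − 101·370 = 42966 − 37370 = 5596
S_xx = nΣx² − (Σx)² = 14·933 − 101² = 13062 − 10201 = 2861
S_yy = nΣy² − (Σy)² = 14·14538 − 370² = 203532 − 136900 = 66632
r = S_xy / √(S_xx·S_yy) = 5596 / √(2861·66632) = 5596 / √190634152 = 5596 / 13807.0327 = 0.4053

0.4053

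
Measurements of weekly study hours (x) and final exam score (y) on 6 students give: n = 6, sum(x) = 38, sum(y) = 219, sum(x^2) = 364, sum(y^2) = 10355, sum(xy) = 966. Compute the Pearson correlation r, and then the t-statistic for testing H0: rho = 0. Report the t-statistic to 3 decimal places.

-2.494

Numerator: nΣxy − (Σx)(Σy) = 6·966 − (38)(219) = -2526
Denominator: √[(nΣx²−(Σx)²)(nΣy²−(Σy)²)]
  nΣx²−(Σx)² = 6·364 − 1444 = 740;  nΣy²−(Σy)² = 6·10355 − 47961 = 14169
  √(740·14169) = √10485060 = 3238.0642
r = -2526 / 3238.0642 = -0.7801
t = r·√(n−2)/√(1−r²) = -0.7801·√4 / √(1−0.608556) = -1.560200 / 0.625655 = -2.494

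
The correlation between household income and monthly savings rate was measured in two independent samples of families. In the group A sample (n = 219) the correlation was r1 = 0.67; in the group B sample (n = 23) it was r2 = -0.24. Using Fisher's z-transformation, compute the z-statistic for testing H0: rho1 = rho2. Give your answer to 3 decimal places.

z1 = atanh(0.67) = 0.810743,  z2 = atanh(-0.24) = -0.244774
SE = √(1/(n1−3) + 1/(n2−3)) = √(1/216 + 1/20) = √(0.0046296 + 0.0500000) = √0.0546296 = 0.233730
z = (z1 − z2)/SE = (0.810743 − (-0.244774)) / 0.233730 = 1.055517 / 0.233730 = 4.516

4.516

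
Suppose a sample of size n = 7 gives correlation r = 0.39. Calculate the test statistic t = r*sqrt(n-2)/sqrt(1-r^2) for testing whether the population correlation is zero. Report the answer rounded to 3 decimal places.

0.947

1 − r² = 1 − 0.1521 = 0.8479;  √(1−r²) = 0.920815
√(n−2) = √5 = 2.236068
t = r·√(n−2)/√(1−r²) = 0.39 · 2.236068 / 0.920815 = 0.947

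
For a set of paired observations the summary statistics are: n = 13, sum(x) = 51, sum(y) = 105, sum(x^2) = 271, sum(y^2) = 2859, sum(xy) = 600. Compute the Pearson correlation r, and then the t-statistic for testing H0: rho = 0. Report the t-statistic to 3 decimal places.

1.905

Numerator: nΣxy − (Σx)(Σy) = 13·600 − (51)(105) = 2445
Denominator: √[(nΣx²−(Σx)²)(nΣy²−(Σy)²)]
  nΣx²−(Σx)² = 13·271 − 2601 = 922;  nΣy²−(Σy)² = 13·2859 − 11025 = 26142
  √(922·26142) = √24102924 = 4909.4729
r = 2445 / 4909.4729 = 0.4980
t = r·√(n−2)/√(1−r²) = 0.4980·√11 / √(1−0.248004) = 1.651679 / 0.867177 = 1.905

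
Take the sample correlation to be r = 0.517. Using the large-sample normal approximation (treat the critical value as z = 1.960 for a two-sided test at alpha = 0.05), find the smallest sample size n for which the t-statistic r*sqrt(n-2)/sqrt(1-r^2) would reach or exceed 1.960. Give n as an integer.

r√(n−2)/√(1−r²) ≥ 1.960  ⇔  n−2 ≥ (1.960)²·(1−r²)/r²
(1−r²)/r² = (1−0.267289)/0.267289 = 2.7413
n ≥ 2 + 3.8416·2.7413 = 2 + 10.5310 = 12.5310
⌈12.5310⌉ = 13

13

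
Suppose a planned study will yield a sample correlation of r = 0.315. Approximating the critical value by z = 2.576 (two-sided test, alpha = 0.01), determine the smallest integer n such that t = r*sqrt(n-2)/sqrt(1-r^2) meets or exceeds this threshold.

63

Need r·√(n−2)/√(1−r²) ≥ 2.576
√(n−2) ≥ 2.576·√(1−0.099225) / 0.315 = 2.576·0.949092 / 0.315 = 7.7615
n−2 ≥ 60.2409  ⇒  n ≥ 62.2409
Smallest integer n = 63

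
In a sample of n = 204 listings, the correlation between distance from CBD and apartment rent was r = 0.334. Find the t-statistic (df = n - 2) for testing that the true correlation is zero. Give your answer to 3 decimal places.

t = r·√(n−2) / √(1−r²) with r = 0.334, n = 204
  = 0.334·√202 / √(1 − 0.111556)
  = 0.334·14.212670 / 0.942573
  = 4.747032 / 0.942573 = 5.036

5.036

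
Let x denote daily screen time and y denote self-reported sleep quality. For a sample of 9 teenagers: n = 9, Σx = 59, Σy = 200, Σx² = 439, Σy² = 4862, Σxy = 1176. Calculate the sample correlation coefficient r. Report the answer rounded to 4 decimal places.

S_xy = nΣxy − ΣxΣy = 9·1176 − 59·200 = 10584 − 11800 = -1216
S_xx = nΣx² − (Σx)² = 9·439 − 59² = 3951 − 3481 = 470
S_yy = nΣy² − (Σy)² = 9·4862 − 200² = 43758 − 40000 = 3758
r = S_xy / √(S_xx·S_yy) = -1216 / √(470·3758) = -1216 / √1766260 = -1216 / 1329.0071 = -0.9150

-0.9150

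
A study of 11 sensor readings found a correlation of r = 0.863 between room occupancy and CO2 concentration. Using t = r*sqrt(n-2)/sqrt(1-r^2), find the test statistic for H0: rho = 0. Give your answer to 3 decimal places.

5.125

1 − r² = 1 − 0.744769 = 0.255231;  √(1−r²) = 0.505204
√(n−2) = √9 = 3.000000
t = r·√(n−2)/√(1−r²) = 0.863 · 3.000000 / 0.505204 = 5.125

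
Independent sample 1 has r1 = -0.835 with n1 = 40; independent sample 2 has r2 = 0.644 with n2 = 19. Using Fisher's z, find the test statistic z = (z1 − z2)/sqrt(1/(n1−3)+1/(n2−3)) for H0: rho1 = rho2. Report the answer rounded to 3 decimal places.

Fisher z-transforms: z1 = atanh(-0.835) = -1.204427, z2 = atanh(0.644) = 0.764978; difference d = -1.969405
Var(d) = 1/37 + 1/16 = 0.0270270 + 0.0625000 = 0.0895270
z = d/√Var(d) = -1.969405 / √0.0895270 = -1.969405 / 0.299211 = -6.582

-6.582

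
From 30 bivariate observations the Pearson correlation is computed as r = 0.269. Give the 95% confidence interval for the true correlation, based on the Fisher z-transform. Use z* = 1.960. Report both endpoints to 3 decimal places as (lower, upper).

(-0.101, 0.574)

Fisher z: z_r = atanh(r) = ½·ln((1+0.269)/(1−0.269)) = 0.275786
SE(z) = 1/√(n−3) = 1/√27 = 0.192450
95% ⇒ z* = 1.960; margin = 1.960·0.192450 = 0.377202
CI on z-scale: (-0.101416, 0.652988)
Back-transform: tanh(-0.101416) = -0.101070, tanh(0.652988) = 0.573678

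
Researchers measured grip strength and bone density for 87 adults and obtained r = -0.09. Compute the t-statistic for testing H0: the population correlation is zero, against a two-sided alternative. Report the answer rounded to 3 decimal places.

-0.833

1 − r² = 1 − 0.0081 = 0.9919;  √(1−r²) = 0.995942
√(n−2) = √85 = 9.219544
t = r·√(n−2)/√(1−r²) = -0.09 · 9.219544 / 0.995942 = -0.833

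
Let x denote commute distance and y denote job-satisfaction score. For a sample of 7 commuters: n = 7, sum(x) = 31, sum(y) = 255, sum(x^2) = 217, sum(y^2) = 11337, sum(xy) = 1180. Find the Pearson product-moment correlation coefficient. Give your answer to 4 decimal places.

0.1255

S_xy = nΣxy − ΣxΣy = 7·1180 − 31·255 = 8260 − 7905 = 355
S_xx = nΣx² − (Σx)² = 7·217 − 31² = 1519 − 961 = 558
S_yy = nΣy² − (Σy)² = 7·11337 − 255² = 79359 − 65025 = 14334
r = S_xy / √(S_xx·S_yy) = 355 / √(558·14334) = 355 / √7998372 = 355 / 2828.1393 = 0.1255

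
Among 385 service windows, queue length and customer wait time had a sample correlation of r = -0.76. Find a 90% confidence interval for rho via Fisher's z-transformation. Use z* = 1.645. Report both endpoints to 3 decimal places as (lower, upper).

(-0.793, -0.722)

Fisher z: z_r = atanh(r) = ½·ln((1+(-0.76))/(1−(-0.76))) = -0.996215
SE(z) = 1/√(n−3) = 1/√382 = 0.051164
90% ⇒ z* = 1.645; margin = 1.645·0.051164 = 0.084165
CI on z-scale: (-1.080380, -0.912050)
Back-transform: tanh(-1.080380) = -0.793340, tanh(-0.912050) = -0.722115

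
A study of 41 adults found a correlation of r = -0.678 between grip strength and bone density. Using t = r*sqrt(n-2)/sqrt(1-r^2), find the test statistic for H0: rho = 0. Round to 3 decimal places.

1 − r² = 1 − 0.459684 = 0.540316;  √(1−r²) = 0.735062
√(n−2) = √39 = 6.244998
t = r·√(n−2)/√(1−r²) = -0.678 · 6.244998 / 0.735062 = -5.760

-5.760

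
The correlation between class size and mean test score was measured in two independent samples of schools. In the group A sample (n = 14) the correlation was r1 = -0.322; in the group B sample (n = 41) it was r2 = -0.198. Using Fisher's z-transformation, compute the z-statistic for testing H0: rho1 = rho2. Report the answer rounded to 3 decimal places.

-0.389

Fisher z-transforms: z1 = atanh(-0.322) = -0.333877, z2 = atanh(-0.198) = -0.200650; difference d = -0.133227
Var(d) = 1/11 + 1/38 = 0.0909091 + 0.0263158 = 0.1172249
z = d/√Var(d) = -0.133227 / √0.1172249 = -0.133227 / 0.342381 = -0.389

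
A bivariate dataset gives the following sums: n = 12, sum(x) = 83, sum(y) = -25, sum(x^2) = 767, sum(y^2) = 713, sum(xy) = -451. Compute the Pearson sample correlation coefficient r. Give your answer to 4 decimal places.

-0.7788

S_xy = nΣxy − ΣxΣy = 12·(-451) − 83·(-25) = -5412 − (-2075) = -3337
S_xx = nΣx² − (Σx)² = 12·767 − 83² = 9204 − 6889 = 2315
S_yy = nΣy² − (Σy)² = 12·713 − (-25)² = 8556 − 625 = 7931
r = S_xy / √(S_xx·S_yy) = -3337 / √(2315·7931) = -3337 / √18360265 = -3337 / 4284.8880 = -0.7788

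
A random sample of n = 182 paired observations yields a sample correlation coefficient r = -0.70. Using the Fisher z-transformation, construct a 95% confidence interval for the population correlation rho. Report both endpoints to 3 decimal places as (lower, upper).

Fisher z: z_r = atanh(r) = ½·ln((1+(-0.70))/(1−(-0.70))) = -0.867301
SE(z) = 1/√(n−3) = 1/√179 = 0.074744
95% ⇒ z* = 1.960; margin = 1.960·0.074744 = 0.146498
CI on z-scale: (-1.013799, -0.720803)
Back-transform: tanh(-1.013799) = -0.767329, tanh(-0.720803) = -0.617406

(-0.767, -0.617)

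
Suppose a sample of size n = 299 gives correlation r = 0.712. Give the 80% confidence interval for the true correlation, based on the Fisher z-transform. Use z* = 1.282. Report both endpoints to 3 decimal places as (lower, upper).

(0.673, 0.747)

z_r = atanh(0.712) = 0.891229;  SE = 1/√(n−3) = 1/√296 = 0.058124
z-limits: 0.891229 ± 1.282·0.058124 = 0.891229 ± 0.074515 = [0.816714, 0.965744]
ρ-limits: (tanh 0.816714, tanh 0.965744) = (0.673, 0.747)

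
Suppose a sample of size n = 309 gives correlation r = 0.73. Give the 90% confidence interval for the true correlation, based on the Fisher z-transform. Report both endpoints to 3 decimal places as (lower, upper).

(0.683, 0.771)

Fisher z: z_r = atanh(r) = ½·ln((1+0.73)/(1−0.73)) = 0.928727
SE(z) = 1/√(n−3) = 1/√306 = 0.057166
90% ⇒ z* = 1.645; margin = 1.645·0.057166 = 0.094038
CI on z-scale: (0.834689, 1.022765)
Back-transform: tanh(0.834689) = 0.682986, tanh(1.022765) = 0.770990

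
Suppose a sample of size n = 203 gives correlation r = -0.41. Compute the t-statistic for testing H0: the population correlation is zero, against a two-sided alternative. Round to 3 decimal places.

1 − r² = 1 − 0.1681 = 0.8319;  √(1−r²) = 0.912086
√(n−2) = √201 = 14.177447
t = r·√(n−2)/√(1−r²) = -0.41 · 14.177447 / 0.912086 = -6.373

-6.373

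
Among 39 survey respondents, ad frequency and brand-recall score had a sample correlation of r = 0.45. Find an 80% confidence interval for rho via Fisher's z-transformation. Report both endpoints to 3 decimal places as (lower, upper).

Fisher z: z_r = atanh(r) = ½·ln((1+0.45)/(1−0.45)) = 0.484700
SE(z) = 1/√(n−3) = 1/√36 = 0.166667
80% ⇒ z* = 1.282; margin = 1.282·0.166667 = 0.213667
CI on z-scale: (0.271033, 0.698367)
Back-transform: tanh(0.271033) = 0.264586, tanh(0.698367) = 0.603330

(0.265, 0.603)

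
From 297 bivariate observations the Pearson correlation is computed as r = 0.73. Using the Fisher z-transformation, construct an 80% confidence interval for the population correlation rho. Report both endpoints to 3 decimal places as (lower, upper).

Fisher z: z_r = atanh(r) = ½·ln((1+0.73)/(1−0.73)) = 0.928727
SE(z) = 1/√(n−3) = 1/√294 = 0.058321
80% ⇒ z* = 1.282; margin = 1.282·0.058321 = 0.074768
CI on z-scale: (0.853959, 1.003495)
Back-transform: tanh(0.853959) = 0.693132, tanh(1.003495) = 0.763058

(0.693, 0.763)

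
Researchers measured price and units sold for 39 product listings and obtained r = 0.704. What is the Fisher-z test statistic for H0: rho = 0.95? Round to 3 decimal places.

Fisher z: atanh(0.704) = 0.875187, atanh(0.95) = 1.831781
z = (z_r − z_0)·√(n−3) = (0.875187 − 1.831781)·√36 = -0.956594 · 6.000000 = -5.740

-5.740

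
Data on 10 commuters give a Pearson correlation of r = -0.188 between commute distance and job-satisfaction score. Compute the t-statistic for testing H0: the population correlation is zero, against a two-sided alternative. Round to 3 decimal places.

-0.541

1 − r² = 1 − 0.035344 = 0.964656;  √(1−r²) = 0.982169
√(n−2) = √8 = 2.828427
t = r·√(n−2)/√(1−r²) = -0.188 · 2.828427 / 0.982169 = -0.541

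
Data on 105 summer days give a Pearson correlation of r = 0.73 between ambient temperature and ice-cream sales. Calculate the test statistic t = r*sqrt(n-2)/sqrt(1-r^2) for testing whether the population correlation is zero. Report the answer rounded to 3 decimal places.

t = r·√(n−2) / √(1−r²) with r = 0.73, n = 105
  = 0.73·√103 / √(1 − 0.5329)
  = 0.73·10.148892 / 0.683447
  = 7.408691 / 0.683447 = 10.840

10.840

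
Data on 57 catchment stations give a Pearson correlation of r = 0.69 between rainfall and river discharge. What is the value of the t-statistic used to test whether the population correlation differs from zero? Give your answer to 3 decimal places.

t = r·√(n−2) / √(1−r²) with r = 0.69, n = 57
  = 0.69·√55 / √(1 − 0.4761)
  = 0.69·7.416198 / 0.723809
  = 5.117177 / 0.723809 = 7.070

7.070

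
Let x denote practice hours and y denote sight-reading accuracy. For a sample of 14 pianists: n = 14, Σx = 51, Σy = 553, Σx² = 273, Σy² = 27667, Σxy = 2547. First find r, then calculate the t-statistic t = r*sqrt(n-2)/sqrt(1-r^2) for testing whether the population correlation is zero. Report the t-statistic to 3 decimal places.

S_xy = nΣxy − ΣxΣy = 14·2547 − 51·553 = 35658 − 28203 = 7455
S_xx = nΣx² − (Σx)² = 14·273 − 51² = 3822 − 2601 = 1221
S_yy = nΣy² − (Σy)² = 14·27667 − 553² = 387338 − 305809 = 81529
r = S_xy / √(S_xx·S_yy) = 7455 / √(1221·81529) = 7455 / √99546909 = 7455 / 9977.3197 = 0.7472
t = r·√(n−2)/√(1−r²) = 0.7472·√12 / √(1−0.558308) = 2.588377 / 0.664599 = 3.895

3.895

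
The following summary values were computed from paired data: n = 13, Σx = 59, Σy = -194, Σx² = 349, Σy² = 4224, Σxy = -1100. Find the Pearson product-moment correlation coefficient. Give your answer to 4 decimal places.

S_xy = nΣxy − ΣxΣy = 13·(-1100) − 59·(-194) = -14300 − (-11446) = -2854
S_xx = nΣx² − (Σx)² = 13·349 − 59² = 4537 − 3481 = 1056
S_yy = nΣy² − (Σy)² = 13·4224 − (-194)² = 54912 − 37636 = 17276
r = S_xy / √(S_xx·S_yy) = -2854 / √(1056·17276) = -2854 / √18243456 = -2854 / 4271.2359 = -0.6682

-0.6682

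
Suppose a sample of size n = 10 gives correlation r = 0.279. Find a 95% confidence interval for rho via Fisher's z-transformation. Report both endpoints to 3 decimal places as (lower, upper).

(-0.425, 0.773)

Fisher z: z_r = atanh(r) = ½·ln((1+0.279)/(1−0.279)) = 0.286597
SE(z) = 1/√(n−3) = 1/√7 = 0.377964
95% ⇒ z* = 1.960; margin = 1.960·0.377964 = 0.740809
CI on z-scale: (-0.454212, 1.027406)
Back-transform: tanh(-0.454212) = -0.425355, tanh(1.027406) = 0.772866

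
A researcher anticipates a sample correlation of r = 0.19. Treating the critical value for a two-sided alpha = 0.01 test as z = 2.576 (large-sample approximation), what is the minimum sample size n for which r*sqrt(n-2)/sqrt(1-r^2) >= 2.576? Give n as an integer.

Need r·√(n−2)/√(1−r²) ≥ 2.576
√(n−2) ≥ 2.576·√(1−0.0361) / 0.19 = 2.576·0.981784 / 0.19 = 13.3109
n−2 ≥ 177.1801  ⇒  n ≥ 179.1801
Smallest integer n = 180

180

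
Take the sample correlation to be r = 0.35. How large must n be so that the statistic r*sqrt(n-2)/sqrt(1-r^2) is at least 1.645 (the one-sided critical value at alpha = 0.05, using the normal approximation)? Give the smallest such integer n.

r√(n−2)/√(1−r²) ≥ 1.645  ⇔  n−2 ≥ (1.645)²·(1−r²)/r²
(1−r²)/r² = (1−0.1225)/0.1225 = 7.1633
n ≥ 2 + 2.706025·7.1633 = 2 + 19.3841 = 21.3841
⌈21.3841⌉ = 22

22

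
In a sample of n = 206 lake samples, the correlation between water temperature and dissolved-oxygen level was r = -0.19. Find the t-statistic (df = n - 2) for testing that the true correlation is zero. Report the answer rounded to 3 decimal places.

-2.764

1 − r² = 1 − 0.0361 = 0.9639;  √(1−r²) = 0.981784
√(n−2) = √204 = 14.282857
t = r·√(n−2)/√(1−r²) = -0.19 · 14.282857 / 0.981784 = -2.764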